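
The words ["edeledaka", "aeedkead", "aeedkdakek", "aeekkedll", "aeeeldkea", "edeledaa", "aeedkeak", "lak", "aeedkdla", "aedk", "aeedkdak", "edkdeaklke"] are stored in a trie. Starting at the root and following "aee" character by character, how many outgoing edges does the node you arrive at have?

3

Follow the path "aee" to its node, then look at its outgoing edges.
Distinct next characters after "aee": d, e, k.
That node has 3 child edges.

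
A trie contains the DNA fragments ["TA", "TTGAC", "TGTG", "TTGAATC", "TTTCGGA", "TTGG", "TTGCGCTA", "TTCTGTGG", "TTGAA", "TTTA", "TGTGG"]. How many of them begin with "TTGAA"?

Walk to "TTGAA"; the words in its subtree are exactly those with that prefix.
Words under "TTGAA": TTGAA, TTGAATC
Count: 2

2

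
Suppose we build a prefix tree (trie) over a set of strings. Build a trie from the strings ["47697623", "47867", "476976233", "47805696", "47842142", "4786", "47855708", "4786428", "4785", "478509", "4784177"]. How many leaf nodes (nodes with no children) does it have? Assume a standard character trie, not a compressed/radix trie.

8

A leaf is a node with no children — equivalently, the end of a word that is not a proper prefix of any other stored word.
Those words: "476976233", "47805696", "4784177", "47842142", "478509", "47855708", "4786428", "47867"
Leaf count: 8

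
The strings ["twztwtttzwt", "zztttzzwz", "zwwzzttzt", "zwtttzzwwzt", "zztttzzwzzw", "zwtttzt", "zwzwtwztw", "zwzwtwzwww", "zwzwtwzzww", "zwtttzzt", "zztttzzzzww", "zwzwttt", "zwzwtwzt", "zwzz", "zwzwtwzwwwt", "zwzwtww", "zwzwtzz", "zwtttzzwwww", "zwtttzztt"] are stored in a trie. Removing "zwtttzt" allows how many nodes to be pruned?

A node on "zwtttzt"'s path can go only if nothing else ends at it or branches off below it.
The suffix "t" (1 node) is used only by "zwtttzt"; the node for "zwtttz" still has the child "z", so pruning stops there.
Nodes removed: 1

1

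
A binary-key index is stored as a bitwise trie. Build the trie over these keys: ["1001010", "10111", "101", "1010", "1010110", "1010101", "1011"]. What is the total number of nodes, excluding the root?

Count nodes per top-level branch (shared prefixes stored once):
  '1'-branch (1001010, 101, 1010, 1010101, 1010110, 1011, 10111): 16 nodes
Sum: 16

16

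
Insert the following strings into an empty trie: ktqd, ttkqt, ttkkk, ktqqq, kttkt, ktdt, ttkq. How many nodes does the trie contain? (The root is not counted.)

18

Count nodes per top-level branch (shared prefixes stored once):
  'k'-branch (ktdt, ktqd, ktqqq, kttkt): 11 nodes
  't'-branch (ttkkk, ttkq, ttkqt): 7 nodes
Sum: 18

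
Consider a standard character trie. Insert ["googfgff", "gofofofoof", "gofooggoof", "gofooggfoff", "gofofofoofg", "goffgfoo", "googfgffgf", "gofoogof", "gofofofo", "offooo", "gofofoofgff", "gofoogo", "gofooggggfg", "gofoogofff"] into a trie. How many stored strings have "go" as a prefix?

Traverse to the node for "go", then collect every word in that subtree.
Words under "go": goffgfoo, gofofofo, gofofofoof, gofofofoofg, gofofoofgff, gofooggfoff, gofooggggfg, gofooggoof, gofoogo, gofoogof, gofoogofff, googfgff, googfgffgf
Count: 13

13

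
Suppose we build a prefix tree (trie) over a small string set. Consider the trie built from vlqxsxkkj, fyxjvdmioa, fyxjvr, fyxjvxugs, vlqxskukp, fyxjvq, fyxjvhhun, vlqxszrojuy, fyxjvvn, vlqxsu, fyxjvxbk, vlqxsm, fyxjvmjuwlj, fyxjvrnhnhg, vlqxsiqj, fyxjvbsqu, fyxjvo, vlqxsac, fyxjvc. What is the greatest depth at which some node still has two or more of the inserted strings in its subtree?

6

Equivalently: take the maximum, over all pairs, of their longest common prefix length.
"fyxjvr" and "fyxjvrnhnhg" agree on "fyxjvr" (6 characters) before diverging; nothing deeper is shared.
Longest shared-prefix length: 6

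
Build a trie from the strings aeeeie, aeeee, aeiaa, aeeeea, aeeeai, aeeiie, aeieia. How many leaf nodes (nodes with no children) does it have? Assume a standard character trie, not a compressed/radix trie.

6

Leaves are exactly the stored words that no other stored word extends.
Those words: "aeeeai", "aeeeea", "aeeeie", "aeeiie", "aeiaa", "aeieia"
Leaf count: 6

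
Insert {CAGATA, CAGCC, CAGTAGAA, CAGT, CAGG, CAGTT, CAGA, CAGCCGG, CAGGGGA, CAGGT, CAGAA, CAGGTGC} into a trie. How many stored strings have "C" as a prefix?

Walk to "C"; the words in its subtree are exactly those with that prefix.
Matches: "CAGA", "CAGAA", "CAGATA", "CAGCC", "CAGCCGG", "CAGG", "CAGGGGA", "CAGGT", "CAGGTGC", "CAGT", "CAGTAGAA", "CAGTT"
Count: 12

12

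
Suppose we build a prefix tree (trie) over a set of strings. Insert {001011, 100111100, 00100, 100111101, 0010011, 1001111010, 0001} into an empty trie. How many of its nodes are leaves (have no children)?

5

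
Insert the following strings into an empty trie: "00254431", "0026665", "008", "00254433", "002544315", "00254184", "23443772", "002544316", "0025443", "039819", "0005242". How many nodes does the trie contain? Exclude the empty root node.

Trie structure (* marks end of a word):
(root)
├─ 0
│  ├─ 0
│  │  ├─ 0
│  │  │  └─ 5
│  │  │     └─ 2
│  │  │        └─ 4
│  │  │           └─ 2 *
│  │  ├─ 2
│  │  │  ├─ 5
│  │  │  │  └─ 4
│  │  │  │     ├─ 1
│  │  │  │     │  └─ 8
│  │  │  │     │     └─ 4 *
│  │  │  │     └─ 4
│  │  │  │        └─ 3 *
│  │  │  │           ├─ 1 *
│  │  │  │           │  ├─ 5 *
│  │  │  │           │  └─ 6 *
│  │  │  │           └─ 3 *
│  │  │  └─ 6
│  │  │     └─ 6
│  │  │        └─ 6
│  │  │           └─ 5 *
│  │  └─ 8 *
│  └─ 3
│     └─ 9
│        └─ 8
│           └─ 1
│              └─ 9 *
└─ 2
   └─ 3
      └─ 4
         └─ 4
            └─ 3
               └─ 7
                  └─ 7
                     └─ 2 *
Counting every labelled node above: 37.

37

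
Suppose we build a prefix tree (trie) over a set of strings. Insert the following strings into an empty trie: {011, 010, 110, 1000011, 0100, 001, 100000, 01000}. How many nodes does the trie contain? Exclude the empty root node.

For each word, the new-node count is its length minus the longest prefix already in the trie:
  "011" → 3 new (0, 1, 1)
  "010" → prefix "01" already present; 1 new (0)
  "110" → 3 new (1, 1, 0)
  "1000011" → prefix "1" already present; 6 new (0, 0, 0, 0, 1, 1)
  "0100" → prefix "010" already present; 1 new (0)
  "001" → prefix "0" already present; 2 new (0, 1)
  "100000" → prefix "10000" already present; 1 new (0)
  "01000" → prefix "0100" already present; 1 new (0)
Total nodes = 3 + 1 + 3 + 6 + 1 + 2 + 1 + 1 = 18

18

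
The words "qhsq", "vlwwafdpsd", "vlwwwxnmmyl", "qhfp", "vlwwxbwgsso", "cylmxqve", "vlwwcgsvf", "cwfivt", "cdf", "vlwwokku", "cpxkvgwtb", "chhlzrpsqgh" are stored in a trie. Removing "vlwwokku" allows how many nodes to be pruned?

4

After clearing the end-marker at "vlwwokku", prune upward until reaching a node still needed by another word.
The suffix "okku" (4 nodes) is used only by "vlwwokku"; the node for "vlww" still has the child "a", so pruning stops there.
Nodes removed: 4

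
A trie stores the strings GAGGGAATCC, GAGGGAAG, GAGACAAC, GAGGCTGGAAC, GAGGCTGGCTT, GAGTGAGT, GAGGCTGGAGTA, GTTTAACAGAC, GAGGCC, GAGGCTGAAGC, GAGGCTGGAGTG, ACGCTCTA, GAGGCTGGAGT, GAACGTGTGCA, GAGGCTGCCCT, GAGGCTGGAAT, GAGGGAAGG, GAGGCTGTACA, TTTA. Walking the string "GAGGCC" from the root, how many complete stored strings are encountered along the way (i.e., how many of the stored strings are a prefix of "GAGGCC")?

Traverse "GAGGCC" character by character; count nodes along the way that are marked as word ends.
Prefixes of the query that are stored words: "GAGGCC"
Count: 1

1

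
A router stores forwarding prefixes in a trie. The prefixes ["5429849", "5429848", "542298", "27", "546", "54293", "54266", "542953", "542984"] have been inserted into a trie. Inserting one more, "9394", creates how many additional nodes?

Nothing in the trie begins with "9"; the whole of "9394" is new.
4 − 0 = 4 new nodes.

4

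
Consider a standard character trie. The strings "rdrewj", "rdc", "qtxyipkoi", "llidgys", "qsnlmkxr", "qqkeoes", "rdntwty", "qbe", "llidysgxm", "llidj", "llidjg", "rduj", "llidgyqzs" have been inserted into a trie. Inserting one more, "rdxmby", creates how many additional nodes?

4

The longest prefix of "rdxmby" already in the trie is "rd" (length 2).
So 6 − 2 = 4 new nodes.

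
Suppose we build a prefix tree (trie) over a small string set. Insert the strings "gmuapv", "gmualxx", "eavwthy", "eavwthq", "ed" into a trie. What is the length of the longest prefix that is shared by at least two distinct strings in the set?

6

Look for the deepest trie node that still has at least two words in its subtree.
e.g. "eavwthq" and "eavwthy" share the prefix "eavwth" of length 6; no pair shares a longer one.
Longest shared-prefix length: 6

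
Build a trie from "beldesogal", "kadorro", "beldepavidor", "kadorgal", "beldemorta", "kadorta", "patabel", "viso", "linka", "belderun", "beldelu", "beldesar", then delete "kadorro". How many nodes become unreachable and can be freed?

Walk "kadorro" from the leaf back toward the root, removing each node that no remaining word uses.
The suffix "ro" (2 nodes) is used only by "kadorro"; the node for "kador" still has the child "g", so pruning stops there.
Nodes removed: 2

2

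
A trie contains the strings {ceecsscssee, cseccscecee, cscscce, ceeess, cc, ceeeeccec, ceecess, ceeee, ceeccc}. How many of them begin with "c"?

9

Traverse to the node for "c", then collect every word in that subtree.
Matches: "cc", "ceeccc", "ceecess", "ceecsscssee", "ceeee", "ceeeeccec", "ceeess", "cscscce", "cseccscecee"
Count: 9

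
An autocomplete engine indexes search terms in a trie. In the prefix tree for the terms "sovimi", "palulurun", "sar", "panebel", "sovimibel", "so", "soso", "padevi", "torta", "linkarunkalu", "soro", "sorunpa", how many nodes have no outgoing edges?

Leaves are exactly the stored words that no other stored word extends.
Those words: "linkarunkalu", "padevi", "palulurun", "panebel", "sar", "soro", "sorunpa", "soso", "sovimibel", "torta"
Leaf count: 10

10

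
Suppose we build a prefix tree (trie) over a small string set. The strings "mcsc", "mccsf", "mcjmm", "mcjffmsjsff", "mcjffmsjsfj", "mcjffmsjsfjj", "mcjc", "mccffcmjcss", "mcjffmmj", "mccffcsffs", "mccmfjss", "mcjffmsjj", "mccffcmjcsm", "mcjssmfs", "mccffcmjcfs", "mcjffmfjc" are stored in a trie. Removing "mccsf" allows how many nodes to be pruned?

2

Walk "mccsf" from the leaf back toward the root, removing each node that no remaining word uses.
The suffix "sf" (2 nodes) is used only by "mccsf"; the node for "mcc" still has the child "f", so pruning stops there.
Nodes removed: 2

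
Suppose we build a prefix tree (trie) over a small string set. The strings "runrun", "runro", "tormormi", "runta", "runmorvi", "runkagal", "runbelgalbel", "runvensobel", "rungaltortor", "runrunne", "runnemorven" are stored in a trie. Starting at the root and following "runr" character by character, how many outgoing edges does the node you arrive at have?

Follow the path "runr" to its node, then look at its outgoing edges.
Distinct next characters after "runr": o, u.
That node has 2 child edges.

2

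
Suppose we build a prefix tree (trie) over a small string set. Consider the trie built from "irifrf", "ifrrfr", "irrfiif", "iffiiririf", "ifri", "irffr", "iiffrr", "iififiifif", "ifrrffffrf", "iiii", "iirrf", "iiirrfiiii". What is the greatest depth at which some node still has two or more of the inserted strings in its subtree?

5

Look for the deepest trie node that still has at least two words in its subtree.
"ifrrffffrf" and "ifrrfr" agree on "ifrrf" (5 characters) before diverging; nothing deeper is shared.
Longest shared-prefix length: 5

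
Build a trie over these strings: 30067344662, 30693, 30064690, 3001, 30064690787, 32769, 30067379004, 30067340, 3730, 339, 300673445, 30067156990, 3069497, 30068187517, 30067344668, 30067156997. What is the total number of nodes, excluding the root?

56

Trace insertions, counting only characters that open a new branch:
  "30067344662" → 11 new (3, 0, 0, 6, 7, 3, 4, 4, 6, 6, 2)
  "30693" → prefix "30" already present; 3 new (6, 9, 3)
  "30064690" → prefix "3006" already present; 4 new (4, 6, 9, 0)
  "3001" → prefix "300" already present; 1 new (1)
  "30064690787" → prefix "30064690" already present; 3 new (7, 8, 7)
  "32769" → prefix "3" already present; 4 new (2, 7, 6, 9)
  "30067379004" → prefix "300673" already present; 5 new (7, 9, 0, 0, 4)
  "30067340" → prefix "3006734" already present; 1 new (0)
  "3730" → prefix "3" already present; 3 new (7, 3, 0)
  "339" → prefix "3" already present; 2 new (3, 9)
  "300673445" → prefix "30067344" already present; 1 new (5)
  "30067156990" → prefix "30067" already present; 6 new (1, 5, 6, 9, 9, 0)
  "3069497" → prefix "3069" already present; 3 new (4, 9, 7)
  "30068187517" → prefix "3006" already present; 7 new (8, 1, 8, 7, 5, 1, 7)
  "30067344668" → prefix "3006734466" already present; 1 new (8)
  "30067156997" → prefix "3006715699" already present; 1 new (7)
Total nodes = 11 + 3 + 4 + 1 + 3 + 4 + 5 + 1 + 3 + 2 + 1 + 6 + 3 + 7 + 1 + 1 = 56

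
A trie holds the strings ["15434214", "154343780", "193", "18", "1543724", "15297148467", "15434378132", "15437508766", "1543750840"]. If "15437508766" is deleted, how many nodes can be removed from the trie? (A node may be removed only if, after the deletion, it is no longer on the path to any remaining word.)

Walk "15437508766" from the leaf back toward the root, removing each node that no remaining word uses.
The suffix "766" (3 nodes) is used only by "15437508766"; the node for "15437508" still has the child "4", so pruning stops there.
Nodes removed: 3

3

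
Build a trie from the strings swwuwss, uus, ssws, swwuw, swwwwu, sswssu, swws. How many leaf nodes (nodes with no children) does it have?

5

Leaves are exactly the stored words that no other stored word extends.
Those words: "sswssu", "swws", "swwuwss", "swwwwu", "uus"
Leaf count: 5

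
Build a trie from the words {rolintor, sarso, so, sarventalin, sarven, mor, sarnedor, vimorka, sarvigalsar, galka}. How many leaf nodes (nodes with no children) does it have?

A leaf is a node with no children — equivalently, the end of a word that is not a proper prefix of any other stored word.
Those words: "galka", "mor", "rolintor", "sarnedor", "sarso", "sarventalin", "sarvigalsar", "so", "vimorka"
Leaf count: 9

9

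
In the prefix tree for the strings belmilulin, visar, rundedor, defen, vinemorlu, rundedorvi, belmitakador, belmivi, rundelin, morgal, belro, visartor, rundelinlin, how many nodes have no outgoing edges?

10

A leaf is a node with no children — equivalently, the end of a word that is not a proper prefix of any other stored word.
Those words: "belmilulin", "belmitakador", "belmivi", "belro", "defen", "morgal", "rundedorvi", "rundelinlin", "vinemorlu", "visartor"
Leaf count: 10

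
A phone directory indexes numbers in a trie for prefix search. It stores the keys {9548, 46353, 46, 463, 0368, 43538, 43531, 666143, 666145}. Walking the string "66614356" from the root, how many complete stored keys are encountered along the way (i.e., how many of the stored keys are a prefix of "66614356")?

1

Traverse "66614356" character by character; count nodes along the way that are marked as word ends.
Prefixes of the query that are stored words: "666143"
Count: 1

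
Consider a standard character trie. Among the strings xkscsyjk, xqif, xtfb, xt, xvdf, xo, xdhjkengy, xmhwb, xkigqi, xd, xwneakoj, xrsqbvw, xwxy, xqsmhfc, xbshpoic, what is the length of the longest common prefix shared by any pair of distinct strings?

Equivalently: take the maximum, over all pairs, of their longest common prefix length.
"xd" and "xdhjkengy" agree on "xd" (2 characters) before diverging; nothing deeper is shared.
Longest shared-prefix length: 2

2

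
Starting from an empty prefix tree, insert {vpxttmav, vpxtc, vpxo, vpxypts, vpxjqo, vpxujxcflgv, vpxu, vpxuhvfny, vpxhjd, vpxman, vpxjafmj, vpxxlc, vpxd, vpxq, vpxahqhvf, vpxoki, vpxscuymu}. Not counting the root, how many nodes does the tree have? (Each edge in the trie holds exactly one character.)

59

Insert word by word; a character creates a node only if that edge doesn't already exist:
  "vpxttmav" → 8 new (v, p, x, t, t, m, a, v)
  "vpxtc" → prefix "vpxt" already present; 1 new (c)
  "vpxo" → prefix "vpx" already present; 1 new (o)
  "vpxypts" → prefix "vpx" already present; 4 new (y, p, t, s)
  "vpxjqo" → prefix "vpx" already present; 3 new (j, q, o)
  "vpxujxcflgv" → prefix "vpx" already present; 8 new (u, j, x, c, f, l, g, v)
  "vpxu" → prefix "vpxu" already present; 0 new (none)
  "vpxuhvfny" → prefix "vpxu" already present; 5 new (h, v, f, n, y)
  "vpxhjd" → prefix "vpx" already present; 3 new (h, j, d)
  "vpxman" → prefix "vpx" already present; 3 new (m, a, n)
  "vpxjafmj" → prefix "vpxj" already present; 4 new (a, f, m, j)
  "vpxxlc" → prefix "vpx" already present; 3 new (x, l, c)
  "vpxd" → prefix "vpx" already present; 1 new (d)
  "vpxq" → prefix "vpx" already present; 1 new (q)
  "vpxahqhvf" → prefix "vpx" already present; 6 new (a, h, q, h, v, f)
  "vpxoki" → prefix "vpxo" already present; 2 new (k, i)
  "vpxscuymu" → prefix "vpx" already present; 6 new (s, c, u, y, m, u)
Total nodes = 8 + 1 + 1 + 4 + 3 + 8 + 0 + 5 + 3 + 3 + 4 + 3 + 1 + 1 + 6 + 2 + 6 = 59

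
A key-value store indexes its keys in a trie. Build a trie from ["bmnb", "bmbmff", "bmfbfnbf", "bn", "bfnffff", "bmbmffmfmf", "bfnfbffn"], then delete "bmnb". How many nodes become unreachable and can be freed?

Walk "bmnb" from the leaf back toward the root, removing each node that no remaining word uses.
The suffix "nb" (2 nodes) is used only by "bmnb"; the node for "bm" still has the child "b", so pruning stops there.
Nodes removed: 2

2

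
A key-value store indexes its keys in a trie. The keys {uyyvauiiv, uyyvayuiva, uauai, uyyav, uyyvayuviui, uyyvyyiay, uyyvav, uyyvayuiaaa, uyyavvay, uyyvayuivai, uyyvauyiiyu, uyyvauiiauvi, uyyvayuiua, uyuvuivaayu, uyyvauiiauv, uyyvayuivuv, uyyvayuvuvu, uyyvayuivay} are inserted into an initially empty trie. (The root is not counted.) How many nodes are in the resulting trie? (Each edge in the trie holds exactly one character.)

63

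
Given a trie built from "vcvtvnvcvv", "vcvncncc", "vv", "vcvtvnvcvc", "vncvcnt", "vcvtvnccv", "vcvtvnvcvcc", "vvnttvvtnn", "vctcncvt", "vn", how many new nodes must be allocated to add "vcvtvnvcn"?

1

Walking "vcvtvnvcn" from the root, the first 8 characters ("vcvtvnvc") follow existing edges; "n" is the first miss.
Each of the 1 remaining characters creates one node.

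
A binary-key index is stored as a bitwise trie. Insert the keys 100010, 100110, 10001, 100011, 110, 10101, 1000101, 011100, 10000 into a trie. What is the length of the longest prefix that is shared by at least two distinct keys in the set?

Look for the deepest trie node that still has at least two words in its subtree.
e.g. "100010" and "1000101" share the prefix "100010" of length 6; no pair shares a longer one.
Longest shared-prefix length: 6

6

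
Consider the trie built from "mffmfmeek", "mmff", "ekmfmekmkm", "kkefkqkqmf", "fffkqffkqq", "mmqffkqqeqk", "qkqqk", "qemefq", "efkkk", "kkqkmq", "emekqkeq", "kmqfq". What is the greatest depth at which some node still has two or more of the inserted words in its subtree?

Look for the deepest trie node that still has at least two words in its subtree.
"kkefkqkqmf" and "kkqkmq" agree on "kk" (2 characters) before diverging; nothing deeper is shared.
Longest shared-prefix length: 2

2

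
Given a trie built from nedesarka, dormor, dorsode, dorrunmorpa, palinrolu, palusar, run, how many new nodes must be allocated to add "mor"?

3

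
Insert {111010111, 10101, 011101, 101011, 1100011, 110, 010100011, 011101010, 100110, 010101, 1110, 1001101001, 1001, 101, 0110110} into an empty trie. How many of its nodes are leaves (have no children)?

A leaf is a node with no children — equivalently, the end of a word that is not a proper prefix of any other stored word.
Those words: "010100011", "010101", "0110110", "011101010", "1001101001", "101011", "1100011", "111010111"
Leaf count: 8

8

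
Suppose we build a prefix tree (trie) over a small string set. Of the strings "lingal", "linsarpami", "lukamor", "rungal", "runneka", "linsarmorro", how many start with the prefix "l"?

Walk to "l"; the words in its subtree are exactly those with that prefix.
Matches: "lingal", "linsarmorro", "linsarpami", "lukamor"
Count: 4

4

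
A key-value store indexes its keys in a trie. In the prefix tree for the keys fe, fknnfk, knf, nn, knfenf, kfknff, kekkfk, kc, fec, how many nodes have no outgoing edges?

Leaves are exactly the stored words that no other stored word extends.
Those words: "fec", "fknnfk", "kc", "kekkfk", "kfknff", "knfenf", "nn"
Leaf count: 7

7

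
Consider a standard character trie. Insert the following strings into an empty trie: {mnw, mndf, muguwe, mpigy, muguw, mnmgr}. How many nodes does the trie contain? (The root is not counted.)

Count nodes per top-level branch (shared prefixes stored once):
  'm'-branch (mndf, mnmgr, mnw, mpigy, muguw, muguwe): 17 nodes
Sum: 17

17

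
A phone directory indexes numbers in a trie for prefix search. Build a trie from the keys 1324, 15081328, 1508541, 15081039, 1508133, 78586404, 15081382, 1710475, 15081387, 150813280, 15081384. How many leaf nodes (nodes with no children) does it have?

A leaf is a node with no children — equivalently, the end of a word that is not a proper prefix of any other stored word.
Those words: "1324", "15081039", "150813280", "1508133", "15081382", "15081384", "15081387", "1508541", "1710475", "78586404"
Leaf count: 10

10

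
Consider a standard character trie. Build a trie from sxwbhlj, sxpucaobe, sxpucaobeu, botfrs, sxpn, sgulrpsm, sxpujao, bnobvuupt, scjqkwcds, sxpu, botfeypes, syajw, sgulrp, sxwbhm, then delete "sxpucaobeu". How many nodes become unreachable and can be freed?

Walk "sxpucaobeu" from the leaf back toward the root, removing each node that no remaining word uses.
The suffix "u" (1 node) is used only by "sxpucaobeu"; "sxpucaobe" is itself a stored word, so pruning stops there.
Nodes removed: 1

1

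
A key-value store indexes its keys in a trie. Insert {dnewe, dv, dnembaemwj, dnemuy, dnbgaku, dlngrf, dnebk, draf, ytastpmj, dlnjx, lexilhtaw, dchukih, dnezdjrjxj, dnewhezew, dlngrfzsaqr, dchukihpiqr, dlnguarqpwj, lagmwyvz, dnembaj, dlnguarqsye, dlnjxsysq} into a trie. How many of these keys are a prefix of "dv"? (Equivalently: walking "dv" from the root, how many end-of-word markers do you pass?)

Traverse "dv" character by character; count nodes along the way that are marked as word ends.
Prefixes of the query that are stored words: "dv"
Count: 1

1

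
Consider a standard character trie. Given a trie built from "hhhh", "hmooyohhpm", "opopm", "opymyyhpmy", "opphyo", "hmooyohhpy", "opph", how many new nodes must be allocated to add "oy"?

1

"o" is already a path in the trie; the remaining "y" must be added.
So 2 − 1 = 1 new nodes.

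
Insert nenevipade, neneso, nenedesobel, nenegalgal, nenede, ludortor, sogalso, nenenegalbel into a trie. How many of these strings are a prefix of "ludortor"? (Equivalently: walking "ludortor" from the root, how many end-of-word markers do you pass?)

1

Check each prefix of "ludortor" against the stored set — each match is an end-marker on the path.
Prefixes of the query that are stored words: "ludortor"
Count: 1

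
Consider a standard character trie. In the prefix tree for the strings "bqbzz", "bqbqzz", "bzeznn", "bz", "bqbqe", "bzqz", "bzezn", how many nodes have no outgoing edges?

5

A leaf is a node with no children — equivalently, the end of a word that is not a proper prefix of any other stored word.
Those words: "bqbqe", "bqbqzz", "bqbzz", "bzeznn", "bzqz"
Leaf count: 5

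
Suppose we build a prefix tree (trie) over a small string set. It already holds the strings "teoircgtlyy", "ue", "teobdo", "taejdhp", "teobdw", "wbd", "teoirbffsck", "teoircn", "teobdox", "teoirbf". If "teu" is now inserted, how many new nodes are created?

"te" is already a path in the trie; the remaining "u" must be added.
Each of the 1 remaining characters creates one node.

1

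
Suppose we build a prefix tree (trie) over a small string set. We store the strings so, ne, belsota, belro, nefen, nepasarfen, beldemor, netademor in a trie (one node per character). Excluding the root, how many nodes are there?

Trie structure (* marks end of a word):
(root)
├─ b
│  └─ e
│     └─ l
│        ├─ d
│        │  └─ e
│        │     └─ m
│        │        └─ o
│        │           └─ r *
│        ├─ r
│        │  └─ o *
│        └─ s
│           └─ o
│              └─ t
│                 └─ a *
├─ n
│  └─ e *
│     ├─ f
│     │  └─ e
│     │     └─ n *
│     ├─ p
│     │  └─ a
│     │     └─ s
│     │        └─ a
│     │           └─ r
│     │              └─ f
│     │                 └─ e
│     │                    └─ n *
│     └─ t
│        └─ a
│           └─ d
│              └─ e
│                 └─ m
│                    └─ o
│                       └─ r *
└─ s
   └─ o *
Counting every labelled node above: 36.

36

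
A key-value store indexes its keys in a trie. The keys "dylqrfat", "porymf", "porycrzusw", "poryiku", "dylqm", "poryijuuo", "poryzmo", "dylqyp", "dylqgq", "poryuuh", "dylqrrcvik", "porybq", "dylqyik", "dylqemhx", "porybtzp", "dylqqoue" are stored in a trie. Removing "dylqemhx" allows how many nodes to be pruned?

Walk "dylqemhx" from the leaf back toward the root, removing each node that no remaining word uses.
The suffix "emhx" (4 nodes) is used only by "dylqemhx"; the node for "dylq" still has the child "r", so pruning stops there.
Nodes removed: 4

4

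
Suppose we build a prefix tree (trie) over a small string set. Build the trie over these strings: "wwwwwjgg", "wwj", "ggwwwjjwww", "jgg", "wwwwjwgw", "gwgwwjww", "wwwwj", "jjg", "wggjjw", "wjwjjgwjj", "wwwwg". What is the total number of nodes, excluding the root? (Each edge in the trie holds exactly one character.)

49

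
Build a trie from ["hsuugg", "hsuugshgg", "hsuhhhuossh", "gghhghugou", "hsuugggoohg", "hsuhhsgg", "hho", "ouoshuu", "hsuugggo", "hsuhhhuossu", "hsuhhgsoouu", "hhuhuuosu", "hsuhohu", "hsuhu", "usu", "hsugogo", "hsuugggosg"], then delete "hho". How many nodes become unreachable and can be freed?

1

After clearing the end-marker at "hho", prune upward until reaching a node still needed by another word.
The suffix "o" (1 node) is used only by "hho"; the node for "hh" still has the child "u", so pruning stops there.
Nodes removed: 1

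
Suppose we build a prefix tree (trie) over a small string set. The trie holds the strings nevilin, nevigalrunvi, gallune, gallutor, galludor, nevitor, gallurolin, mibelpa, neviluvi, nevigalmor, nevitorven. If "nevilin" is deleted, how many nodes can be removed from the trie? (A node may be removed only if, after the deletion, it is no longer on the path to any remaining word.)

2

A node on "nevilin"'s path can go only if nothing else ends at it or branches off below it.
The suffix "in" (2 nodes) is used only by "nevilin"; the node for "nevil" still has the child "u", so pruning stops there.
Nodes removed: 2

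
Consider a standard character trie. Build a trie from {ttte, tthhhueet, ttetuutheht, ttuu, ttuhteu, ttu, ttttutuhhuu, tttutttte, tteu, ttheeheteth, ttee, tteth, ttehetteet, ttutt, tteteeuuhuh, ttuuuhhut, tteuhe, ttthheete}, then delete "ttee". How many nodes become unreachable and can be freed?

Walk "ttee" from the leaf back toward the root, removing each node that no remaining word uses.
The suffix "e" (1 node) is used only by "ttee"; the node for "tte" still has the child "t", so pruning stops there.
Nodes removed: 1

1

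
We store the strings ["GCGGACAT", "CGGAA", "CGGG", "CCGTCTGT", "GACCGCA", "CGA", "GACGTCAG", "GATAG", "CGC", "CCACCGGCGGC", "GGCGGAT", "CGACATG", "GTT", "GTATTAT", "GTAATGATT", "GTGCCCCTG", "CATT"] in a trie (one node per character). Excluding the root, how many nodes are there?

Trace insertions, counting only characters that open a new branch:
  "GCGGACAT" → 8 new (G, C, G, G, A, C, A, T)
  "CGGAA" → 5 new (C, G, G, A, A)
  "CGGG" → prefix "CGG" already present; 1 new (G)
  "CCGTCTGT" → prefix "C" already present; 7 new (C, G, T, C, T, G, T)
  "GACCGCA" → prefix "G" already present; 6 new (A, C, C, G, C, A)
  "CGA" → prefix "CG" already present; 1 new (A)
  "GACGTCAG" → prefix "GAC" already present; 5 new (G, T, C, A, G)
  "GATAG" → prefix "GA" already present; 3 new (T, A, G)
  "CGC" → prefix "CG" already present; 1 new (C)
  "CCACCGGCGGC" → prefix "CC" already present; 9 new (A, C, C, G, G, C, G, G, C)
  "GGCGGAT" → prefix "G" already present; 6 new (G, C, G, G, A, T)
  "CGACATG" → prefix "CGA" already present; 4 new (C, A, T, G)
  "GTT" → prefix "G" already present; 2 new (T, T)
  "GTATTAT" → prefix "GT" already present; 5 new (A, T, T, A, T)
  "GTAATGATT" → prefix "GTA" already present; 6 new (A, T, G, A, T, T)
  "GTGCCCCTG" → prefix "GT" already present; 7 new (G, C, C, C, C, T, G)
  "CATT" → prefix "C" already present; 3 new (A, T, T)
Total nodes = 8 + 5 + 1 + 7 + 6 + 1 + 5 + 3 + 1 + 9 + 6 + 4 + 2 + 5 + 6 + 7 + 3 = 79

79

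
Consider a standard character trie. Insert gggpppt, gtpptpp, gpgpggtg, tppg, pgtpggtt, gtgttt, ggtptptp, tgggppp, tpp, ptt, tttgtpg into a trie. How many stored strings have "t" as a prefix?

Traverse to the node for "t", then collect every word in that subtree.
Matches: "tgggppp", "tpp", "tppg", "tttgtpg"
Count: 4

4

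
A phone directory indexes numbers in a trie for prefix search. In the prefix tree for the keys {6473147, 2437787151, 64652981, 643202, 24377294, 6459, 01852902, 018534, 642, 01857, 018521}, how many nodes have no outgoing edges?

11

A leaf is a node with no children — equivalently, the end of a word that is not a proper prefix of any other stored word.
Those words: "018521", "01852902", "018534", "01857", "24377294", "2437787151", "642", "643202", "6459", "64652981", "6473147"
Leaf count: 11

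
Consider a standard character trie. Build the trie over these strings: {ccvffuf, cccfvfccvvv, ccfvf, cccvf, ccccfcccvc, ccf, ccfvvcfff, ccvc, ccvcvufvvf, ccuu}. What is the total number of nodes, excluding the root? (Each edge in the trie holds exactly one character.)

42

Insert word by word; a character creates a node only if that edge doesn't already exist:
  "ccvffuf" → 7 new (c, c, v, f, f, u, f)
  "cccfvfccvvv" → prefix "cc" already present; 9 new (c, f, v, f, c, c, v, v, v)
  "ccfvf" → prefix "cc" already present; 3 new (f, v, f)
  "cccvf" → prefix "ccc" already present; 2 new (v, f)
  "ccccfcccvc" → prefix "ccc" already present; 7 new (c, f, c, c, c, v, c)
  "ccf" → prefix "ccf" already present; 0 new (none)
  "ccfvvcfff" → prefix "ccfv" already present; 5 new (v, c, f, f, f)
  "ccvc" → prefix "ccv" already present; 1 new (c)
  "ccvcvufvvf" → prefix "ccvc" already present; 6 new (v, u, f, v, v, f)
  "ccuu" → prefix "cc" already present; 2 new (u, u)
Total nodes = 7 + 9 + 3 + 2 + 7 + 0 + 5 + 1 + 6 + 2 = 42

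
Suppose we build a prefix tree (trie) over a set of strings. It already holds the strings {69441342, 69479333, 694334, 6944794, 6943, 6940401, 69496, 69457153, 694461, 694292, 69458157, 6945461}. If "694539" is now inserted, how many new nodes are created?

2

"6945" is already a path in the trie; the remaining "39" must be added.
So 6 − 4 = 2 new nodes.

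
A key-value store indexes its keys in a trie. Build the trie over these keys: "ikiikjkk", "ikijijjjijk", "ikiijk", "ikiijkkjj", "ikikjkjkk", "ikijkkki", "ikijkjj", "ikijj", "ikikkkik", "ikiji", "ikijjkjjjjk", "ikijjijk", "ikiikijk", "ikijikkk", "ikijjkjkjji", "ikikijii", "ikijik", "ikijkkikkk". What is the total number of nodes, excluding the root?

Insert word by word; a character creates a node only if that edge doesn't already exist:
  "ikiikjkk" → 8 new (i, k, i, i, k, j, k, k)
  "ikijijjjijk" → prefix "iki" already present; 8 new (j, i, j, j, j, i, j, k)
  "ikiijk" → prefix "ikii" already present; 2 new (j, k)
  "ikiijkkjj" → prefix "ikiijk" already present; 3 new (k, j, j)
  "ikikjkjkk" → prefix "iki" already present; 6 new (k, j, k, j, k, k)
  "ikijkkki" → prefix "ikij" already present; 4 new (k, k, k, i)
  "ikijkjj" → prefix "ikijk" already present; 2 new (j, j)
  "ikijj" → prefix "ikij" already present; 1 new (j)
  "ikikkkik" → prefix "ikik" already present; 4 new (k, k, i, k)
  "ikiji" → prefix "ikiji" already present; 0 new (none)
  "ikijjkjjjjk" → prefix "ikijj" already present; 6 new (k, j, j, j, j, k)
  "ikijjijk" → prefix "ikijj" already present; 3 new (i, j, k)
  "ikiikijk" → prefix "ikiik" already present; 3 new (i, j, k)
  "ikijikkk" → prefix "ikiji" already present; 3 new (k, k, k)
  "ikijjkjkjji" → prefix "ikijjkj" already present; 4 new (k, j, j, i)
  "ikikijii" → prefix "ikik" already present; 4 new (i, j, i, i)
  "ikijik" → prefix "ikijik" already present; 0 new (none)
  "ikijkkikkk" → prefix "ikijkk" already present; 4 new (i, k, k, k)
Total nodes = 8 + 8 + 2 + 3 + 6 + 4 + 2 + 1 + 4 + 0 + 6 + 3 + 3 + 3 + 4 + 4 + 0 + 4 = 65

65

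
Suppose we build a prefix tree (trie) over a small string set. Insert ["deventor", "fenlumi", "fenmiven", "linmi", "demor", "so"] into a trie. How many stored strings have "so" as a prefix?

1

Traverse to the node for "so", then collect every word in that subtree.
Matches: "so"
Count: 1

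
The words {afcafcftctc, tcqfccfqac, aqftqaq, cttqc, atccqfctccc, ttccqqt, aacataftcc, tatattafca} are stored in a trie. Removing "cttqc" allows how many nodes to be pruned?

After clearing the end-marker at "cttqc", prune upward until reaching a node still needed by another word.
No other word shares any prefix with "cttqc", so all 5 of its nodes go.
Nodes removed: 5

5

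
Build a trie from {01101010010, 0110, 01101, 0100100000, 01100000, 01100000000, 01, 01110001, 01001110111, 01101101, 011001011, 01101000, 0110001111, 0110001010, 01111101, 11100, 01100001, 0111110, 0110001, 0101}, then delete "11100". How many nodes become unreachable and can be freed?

5

A node on "11100"'s path can go only if nothing else ends at it or branches off below it.
No other word shares any prefix with "11100", so all 5 of its nodes go.
Nodes removed: 5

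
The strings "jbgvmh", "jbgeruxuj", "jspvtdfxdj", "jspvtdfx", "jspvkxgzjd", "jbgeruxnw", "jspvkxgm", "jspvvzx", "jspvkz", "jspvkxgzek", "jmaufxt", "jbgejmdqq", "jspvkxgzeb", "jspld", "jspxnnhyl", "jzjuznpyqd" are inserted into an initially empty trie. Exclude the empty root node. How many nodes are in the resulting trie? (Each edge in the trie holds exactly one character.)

65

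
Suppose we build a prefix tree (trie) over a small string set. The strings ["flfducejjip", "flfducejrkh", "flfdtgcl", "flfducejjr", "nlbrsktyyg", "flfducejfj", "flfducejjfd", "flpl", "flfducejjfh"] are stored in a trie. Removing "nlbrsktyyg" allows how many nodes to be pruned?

Walk "nlbrsktyyg" from the leaf back toward the root, removing each node that no remaining word uses.
No other word shares any prefix with "nlbrsktyyg", so all 10 of its nodes go.
Nodes removed: 10

10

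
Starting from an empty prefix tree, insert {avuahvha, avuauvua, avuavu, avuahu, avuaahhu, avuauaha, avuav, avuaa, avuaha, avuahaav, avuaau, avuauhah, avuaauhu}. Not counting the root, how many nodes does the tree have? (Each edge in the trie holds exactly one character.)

31

Trace insertions, counting only characters that open a new branch:
  "avuahvha" → 8 new (a, v, u, a, h, v, h, a)
  "avuauvua" → prefix "avua" already present; 4 new (u, v, u, a)
  "avuavu" → prefix "avua" already present; 2 new (v, u)
  "avuahu" → prefix "avuah" already present; 1 new (u)
  "avuaahhu" → prefix "avua" already present; 4 new (a, h, h, u)
  "avuauaha" → prefix "avuau" already present; 3 new (a, h, a)
  "avuav" → prefix "avuav" already present; 0 new (none)
  "avuaa" → prefix "avuaa" already present; 0 new (none)
  "avuaha" → prefix "avuah" already present; 1 new (a)
  "avuahaav" → prefix "avuaha" already present; 2 new (a, v)
  "avuaau" → prefix "avuaa" already present; 1 new (u)
  "avuauhah" → prefix "avuau" already present; 3 new (h, a, h)
  "avuaauhu" → prefix "avuaau" already present; 2 new (h, u)
Total nodes = 8 + 4 + 2 + 1 + 4 + 3 + 0 + 0 + 1 + 2 + 1 + 3 + 2 = 31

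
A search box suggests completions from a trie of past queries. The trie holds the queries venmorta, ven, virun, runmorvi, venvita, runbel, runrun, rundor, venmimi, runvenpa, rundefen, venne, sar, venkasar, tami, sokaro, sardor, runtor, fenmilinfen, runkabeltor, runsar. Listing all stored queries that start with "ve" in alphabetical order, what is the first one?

Filter for "ve…" and sort: "ven", "venkasar", "venmimi", "venmorta", "venne", "venvita"
The 1st is ven.

ven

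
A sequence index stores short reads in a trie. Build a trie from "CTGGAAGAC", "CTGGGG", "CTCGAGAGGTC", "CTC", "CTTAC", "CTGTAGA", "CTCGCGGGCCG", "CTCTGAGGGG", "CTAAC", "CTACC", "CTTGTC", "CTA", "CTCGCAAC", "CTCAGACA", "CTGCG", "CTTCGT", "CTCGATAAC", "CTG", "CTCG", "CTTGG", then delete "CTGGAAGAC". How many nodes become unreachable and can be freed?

After clearing the end-marker at "CTGGAAGAC", prune upward until reaching a node still needed by another word.
The suffix "AAGAC" (5 nodes) is used only by "CTGGAAGAC"; the node for "CTGG" still has the child "G", so pruning stops there.
Nodes removed: 5

5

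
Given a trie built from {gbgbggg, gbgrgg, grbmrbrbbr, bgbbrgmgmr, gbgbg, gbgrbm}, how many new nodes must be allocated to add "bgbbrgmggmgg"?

The longest prefix of "bgbbrgmggmgg" already in the trie is "bgbbrgmg" (length 8).
So 12 − 8 = 4 new nodes.

4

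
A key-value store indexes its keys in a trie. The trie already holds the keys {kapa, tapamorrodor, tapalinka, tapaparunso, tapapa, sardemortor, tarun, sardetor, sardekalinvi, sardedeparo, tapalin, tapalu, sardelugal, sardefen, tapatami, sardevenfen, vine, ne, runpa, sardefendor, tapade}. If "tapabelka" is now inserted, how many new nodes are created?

Walking "tapabelka" from the root, the first 4 characters ("tapa") follow existing edges; "b" is the first miss.
Each of the 5 remaining characters creates one node.

5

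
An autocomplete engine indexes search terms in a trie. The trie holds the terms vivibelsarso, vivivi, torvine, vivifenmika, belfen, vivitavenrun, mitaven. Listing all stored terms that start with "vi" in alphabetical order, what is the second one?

vivifenmika

Words with prefix "vi", in lexicographic order: "vivibelsarso", "vivifenmika", "vivitavenrun", "vivivi"
Position 2: vivifenmika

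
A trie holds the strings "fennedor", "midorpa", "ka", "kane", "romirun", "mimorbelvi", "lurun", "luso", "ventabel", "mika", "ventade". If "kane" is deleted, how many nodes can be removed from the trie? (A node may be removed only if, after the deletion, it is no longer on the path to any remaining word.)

A node on "kane"'s path can go only if nothing else ends at it or branches off below it.
The suffix "ne" (2 nodes) is used only by "kane"; "ka" is itself a stored word, so pruning stops there.
Nodes removed: 2

2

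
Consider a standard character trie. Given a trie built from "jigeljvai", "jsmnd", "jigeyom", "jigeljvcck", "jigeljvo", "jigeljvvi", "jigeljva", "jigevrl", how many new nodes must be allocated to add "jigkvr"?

3

The longest prefix of "jigkvr" already in the trie is "jig" (length 3).
So 6 − 3 = 3 new nodes.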